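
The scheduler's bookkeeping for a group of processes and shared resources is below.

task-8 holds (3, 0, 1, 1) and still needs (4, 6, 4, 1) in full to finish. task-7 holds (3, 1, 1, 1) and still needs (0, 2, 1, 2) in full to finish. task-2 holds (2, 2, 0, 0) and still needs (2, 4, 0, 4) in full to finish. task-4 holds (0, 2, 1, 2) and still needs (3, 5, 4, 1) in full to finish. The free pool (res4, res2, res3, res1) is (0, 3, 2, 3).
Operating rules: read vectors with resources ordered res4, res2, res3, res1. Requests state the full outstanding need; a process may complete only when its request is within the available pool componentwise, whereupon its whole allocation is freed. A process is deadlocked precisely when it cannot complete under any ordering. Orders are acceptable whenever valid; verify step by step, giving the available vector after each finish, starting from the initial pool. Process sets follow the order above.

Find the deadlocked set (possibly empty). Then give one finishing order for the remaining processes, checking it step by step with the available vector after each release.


Deadlocked: task-8 and task-4.
Key observation: the wall is res3: completing task-7, task-2 brings the pool only to (5, 6, 3, 4), and all the rest need more.
The rest can finish in the order task-7, task-2. Verifying each step:
  pool = (0, 3, 2, 3)
  task-7 needs (0, 2, 1, 2) <= (0, 3, 2, 3) -> finishes; pool += (3, 1, 1, 1) = (3, 4, 3, 4)
  task-2 needs (2, 4, 0, 4) <= (3, 4, 3, 4) -> finishes; pool += (2, 2, 0, 0) = (5, 6, 3, 4)
The blocked processes can never fit:
  task-8 still needs (4, 6, 4, 1) but only (5, 6, 3, 4) is free — short on res3
  task-4 still needs (3, 5, 4, 1) but only (5, 6, 3, 4) is free — short on res3


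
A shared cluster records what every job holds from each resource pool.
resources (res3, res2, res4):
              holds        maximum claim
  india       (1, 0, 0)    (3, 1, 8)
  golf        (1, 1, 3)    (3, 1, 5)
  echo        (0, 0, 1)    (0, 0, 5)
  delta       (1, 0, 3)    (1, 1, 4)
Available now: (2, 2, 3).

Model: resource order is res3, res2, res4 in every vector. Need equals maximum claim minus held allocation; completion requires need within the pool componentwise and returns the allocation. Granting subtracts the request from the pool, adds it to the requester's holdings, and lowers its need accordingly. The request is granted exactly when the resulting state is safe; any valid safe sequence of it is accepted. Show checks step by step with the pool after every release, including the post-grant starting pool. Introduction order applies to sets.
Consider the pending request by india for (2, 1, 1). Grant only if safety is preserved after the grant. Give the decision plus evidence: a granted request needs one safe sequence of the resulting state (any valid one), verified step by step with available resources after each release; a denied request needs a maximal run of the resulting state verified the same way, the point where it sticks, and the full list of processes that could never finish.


DENY: after the grant no complete ordering would exist.
Key observation: after delta, echo the pool peaks at (1, 1, 6), and each blocked process is short somewhere: india on res4; golf on res3.
On the post-grant state, delta, echo is a maximal run — nothing extends it. Walking it through:
  pool = (0, 1, 2)
  delta needs (0, 1, 1) <= (0, 1, 2) -> finishes; pool += (1, 0, 3) = (1, 1, 5)
  echo needs (0, 0, 4) <= (1, 1, 5) -> finishes; pool += (0, 0, 1) = (1, 1, 6)
  india cannot run: need (0, 0, 7) vs free (1, 1, 6) (insufficient res4)
  golf cannot run: need (2, 0, 2) vs free (1, 1, 6) (insufficient res3)
Post-grant, the permanently blocked set is india and golf.


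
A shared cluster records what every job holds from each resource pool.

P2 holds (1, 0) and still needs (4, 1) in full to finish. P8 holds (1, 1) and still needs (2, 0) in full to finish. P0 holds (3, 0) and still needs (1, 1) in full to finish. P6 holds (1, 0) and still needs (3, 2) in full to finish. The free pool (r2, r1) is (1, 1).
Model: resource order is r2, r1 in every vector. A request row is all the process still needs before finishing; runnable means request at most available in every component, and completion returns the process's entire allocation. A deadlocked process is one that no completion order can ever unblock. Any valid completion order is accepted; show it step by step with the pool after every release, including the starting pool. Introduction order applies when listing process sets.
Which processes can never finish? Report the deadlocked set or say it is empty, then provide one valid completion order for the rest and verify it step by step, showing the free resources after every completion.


The deadlocked set is empty.
Key observation: beginning at P0, releases accumulate fast enough that every process eventually fits.
A valid finishing order for the others: P0, P8, P6, P2. Verifying each step:
  pool = (1, 1)
  P0: need (1, 1) fits (1, 1); releases (3, 0), pool now (4, 1)
  P8: need (2, 0) fits (4, 1); releases (1, 1), pool now (5, 2)
  P6: need (3, 2) fits (5, 2); releases (1, 0), pool now (6, 2)
  P2: need (4, 1) fits (6, 2); releases (1, 0), pool now (7, 2)


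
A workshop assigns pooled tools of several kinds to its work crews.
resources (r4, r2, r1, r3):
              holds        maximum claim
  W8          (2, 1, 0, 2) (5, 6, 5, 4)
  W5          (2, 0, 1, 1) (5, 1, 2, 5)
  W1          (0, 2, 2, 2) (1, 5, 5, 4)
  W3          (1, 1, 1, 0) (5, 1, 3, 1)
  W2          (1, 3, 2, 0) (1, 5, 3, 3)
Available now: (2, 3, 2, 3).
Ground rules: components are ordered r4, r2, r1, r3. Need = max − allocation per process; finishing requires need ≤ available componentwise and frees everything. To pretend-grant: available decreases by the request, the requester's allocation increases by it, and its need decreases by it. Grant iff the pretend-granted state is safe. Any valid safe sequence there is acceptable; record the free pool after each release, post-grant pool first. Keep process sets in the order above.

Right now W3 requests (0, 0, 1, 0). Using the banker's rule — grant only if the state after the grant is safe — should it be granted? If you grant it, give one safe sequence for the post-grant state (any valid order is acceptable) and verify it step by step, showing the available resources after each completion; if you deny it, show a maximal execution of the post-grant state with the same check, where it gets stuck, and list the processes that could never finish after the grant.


GRANT: granting preserves safety; a valid post-grant sequence is W2, W1, W5, W8, W3.
Key observation: post-grant, (2, 3, 1, 3) remains, and an order beginning with W2 completes everyone.
Step-by-step check of the post-grant state:
  pool = (2, 3, 1, 3)
  W2: need (0, 2, 1, 3) fits (2, 3, 1, 3); releases (1, 3, 2, 0), pool now (3, 6, 3, 3)
  W1: need (1, 3, 3, 2) fits (3, 6, 3, 3); releases (0, 2, 2, 2), pool now (3, 8, 5, 5)
  W5: need (3, 1, 1, 4) fits (3, 8, 5, 5); releases (2, 0, 1, 1), pool now (5, 8, 6, 6)
  W8: need (3, 5, 5, 2) fits (5, 8, 6, 6); releases (2, 1, 0, 2), pool now (7, 9, 6, 8)
  W3: need (4, 0, 1, 1) fits (7, 9, 6, 8); releases (1, 1, 2, 0), pool now (8, 10, 8, 8)


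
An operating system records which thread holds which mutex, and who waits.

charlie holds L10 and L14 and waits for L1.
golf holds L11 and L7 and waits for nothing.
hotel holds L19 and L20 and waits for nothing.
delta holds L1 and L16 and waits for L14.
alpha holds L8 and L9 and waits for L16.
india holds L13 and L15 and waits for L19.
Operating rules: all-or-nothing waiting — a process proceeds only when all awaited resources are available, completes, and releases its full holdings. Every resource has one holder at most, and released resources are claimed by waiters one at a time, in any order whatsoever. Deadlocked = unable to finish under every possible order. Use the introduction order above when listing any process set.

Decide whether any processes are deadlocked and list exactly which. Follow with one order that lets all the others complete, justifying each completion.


Deadlocked set: charlie, delta and alpha.
Key observation: the knot is the closed ring of waits charlie -> delta -> charlie; alpha waits into the deadlock from upstream.
The rest can finish in the order hotel, india, golf.
Step-by-step check:
  hotel: no waits; runs immediately, freeing L19 and L20
  run india (all its waits — L19 — are resolved); releases L13 and L15
  golf: no waits; runs immediately, freeing L11 and L7


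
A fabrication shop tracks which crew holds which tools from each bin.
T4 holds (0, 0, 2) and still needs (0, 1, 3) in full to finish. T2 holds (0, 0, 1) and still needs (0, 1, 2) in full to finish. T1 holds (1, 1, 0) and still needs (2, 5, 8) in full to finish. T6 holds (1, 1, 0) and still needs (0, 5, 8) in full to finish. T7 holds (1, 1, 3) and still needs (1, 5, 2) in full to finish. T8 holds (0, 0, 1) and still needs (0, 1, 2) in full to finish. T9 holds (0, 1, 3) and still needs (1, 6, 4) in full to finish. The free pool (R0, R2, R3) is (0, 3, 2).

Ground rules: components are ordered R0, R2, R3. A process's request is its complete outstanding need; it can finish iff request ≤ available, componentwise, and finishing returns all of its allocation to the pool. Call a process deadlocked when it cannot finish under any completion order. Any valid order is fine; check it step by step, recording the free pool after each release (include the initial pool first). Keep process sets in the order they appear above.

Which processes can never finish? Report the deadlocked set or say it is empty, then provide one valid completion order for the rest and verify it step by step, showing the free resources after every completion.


Deadlocked: T1, T6, T7 and T9.
Key observation: T8, T4, T2 can finish, but then (0, 3, 6) is all there is, and the blocked group's R2 demands exceed it.
The rest can finish in the order T8, T4, T2. Walking it through:
  pool = (0, 3, 2)
  T8 needs (0, 1, 2) <= (0, 3, 2) -> finishes; pool += (0, 0, 1) = (0, 3, 3)
  T4 needs (0, 1, 3) <= (0, 3, 3) -> finishes; pool += (0, 0, 2) = (0, 3, 5)
  T2 needs (0, 1, 2) <= (0, 3, 5) -> finishes; pool += (0, 0, 1) = (0, 3, 6)
None of the blocked processes ever fits:
  blocked: T1 wants (2, 5, 8), pool (0, 3, 6) — not enough R0, R2 and R3
  blocked: T6 wants (0, 5, 8), pool (0, 3, 6) — not enough R2 and R3
  blocked: T7 wants (1, 5, 2), pool (0, 3, 6) — not enough R0 and R2
  blocked: T9 wants (1, 6, 4), pool (0, 3, 6) — not enough R0 and R2


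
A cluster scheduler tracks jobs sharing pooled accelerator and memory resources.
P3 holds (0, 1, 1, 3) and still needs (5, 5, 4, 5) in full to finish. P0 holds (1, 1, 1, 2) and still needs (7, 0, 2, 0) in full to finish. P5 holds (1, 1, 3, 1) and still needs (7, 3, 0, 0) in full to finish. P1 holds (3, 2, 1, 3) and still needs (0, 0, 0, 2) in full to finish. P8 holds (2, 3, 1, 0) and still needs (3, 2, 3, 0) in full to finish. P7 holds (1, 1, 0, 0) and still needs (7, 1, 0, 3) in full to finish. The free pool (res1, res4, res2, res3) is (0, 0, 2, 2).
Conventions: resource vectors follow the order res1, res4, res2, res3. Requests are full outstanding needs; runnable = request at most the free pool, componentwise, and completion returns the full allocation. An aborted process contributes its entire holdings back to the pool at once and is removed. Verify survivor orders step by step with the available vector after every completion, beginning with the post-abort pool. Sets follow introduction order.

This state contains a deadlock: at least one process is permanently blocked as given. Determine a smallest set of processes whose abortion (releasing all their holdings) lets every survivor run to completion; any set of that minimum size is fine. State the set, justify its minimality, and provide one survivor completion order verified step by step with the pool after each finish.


Minimum abort set: P5 and P7.
Key observation: no ordering could ever have run P0 before the abort of P5 and P7; with (2, 2, 3, 1) back in the pool it fits at step 4.
No one abort is enough; case by case: P3 alone leaves P0 blocked (short on res1); P0 alone leaves P5 blocked (short on res1); P5 alone leaves P0 blocked (short on res1); P1 alone leaves P0 blocked (short on res1); P8 alone leaves P0 blocked (short on res1); P7 alone leaves P0 blocked (short on res1).
One survivor order: P1, P8, P3, P0. Verifying each step (post-abort pool first):
  pool = (2, 2, 5, 3)
  run P1 (needs (0, 0, 0, 2), free (2, 2, 5, 3)); after release of (3, 2, 1, 3) the pool is (5, 4, 6, 6)
  run P8 (needs (3, 2, 3, 0), free (5, 4, 6, 6)); after release of (2, 3, 1, 0) the pool is (7, 7, 7, 6)
  run P3 (needs (5, 5, 4, 5), free (7, 7, 7, 6)); after release of (0, 1, 1, 3) the pool is (7, 8, 8, 9)
  run P0 (needs (7, 0, 2, 0), free (7, 8, 8, 9)); after release of (1, 1, 1, 2) the pool is (8, 9, 9, 11)


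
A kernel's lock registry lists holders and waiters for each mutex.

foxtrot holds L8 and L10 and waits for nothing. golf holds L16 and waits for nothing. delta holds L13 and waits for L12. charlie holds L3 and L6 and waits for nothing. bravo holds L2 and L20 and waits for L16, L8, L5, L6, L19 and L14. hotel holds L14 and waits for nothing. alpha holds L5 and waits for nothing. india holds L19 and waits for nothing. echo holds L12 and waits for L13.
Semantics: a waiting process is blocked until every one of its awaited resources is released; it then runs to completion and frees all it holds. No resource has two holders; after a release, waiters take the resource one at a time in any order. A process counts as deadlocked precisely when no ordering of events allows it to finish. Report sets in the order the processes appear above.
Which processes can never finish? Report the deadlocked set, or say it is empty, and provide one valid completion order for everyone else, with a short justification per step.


The deadlocked set is delta and echo.
Key observation: the cycle delta -> echo -> delta can never break — each member waits on the next; no other process is dragged down with it.
The rest can finish in the order charlie, foxtrot, india, hotel, golf, alpha, bravo.
Check, step by step:
  run charlie (it waits on nothing); releases L3 and L6
  run foxtrot (it waits on nothing); releases L8 and L10
  run india (it waits on nothing); releases L19
  run hotel (it waits on nothing); releases L14
  run golf (it waits on nothing); releases L16
  run alpha (it waits on nothing); releases L5
  bravo waits on L16, L8, L5, L6, L19 and L14 — all released -> runs and releases L2 and L20


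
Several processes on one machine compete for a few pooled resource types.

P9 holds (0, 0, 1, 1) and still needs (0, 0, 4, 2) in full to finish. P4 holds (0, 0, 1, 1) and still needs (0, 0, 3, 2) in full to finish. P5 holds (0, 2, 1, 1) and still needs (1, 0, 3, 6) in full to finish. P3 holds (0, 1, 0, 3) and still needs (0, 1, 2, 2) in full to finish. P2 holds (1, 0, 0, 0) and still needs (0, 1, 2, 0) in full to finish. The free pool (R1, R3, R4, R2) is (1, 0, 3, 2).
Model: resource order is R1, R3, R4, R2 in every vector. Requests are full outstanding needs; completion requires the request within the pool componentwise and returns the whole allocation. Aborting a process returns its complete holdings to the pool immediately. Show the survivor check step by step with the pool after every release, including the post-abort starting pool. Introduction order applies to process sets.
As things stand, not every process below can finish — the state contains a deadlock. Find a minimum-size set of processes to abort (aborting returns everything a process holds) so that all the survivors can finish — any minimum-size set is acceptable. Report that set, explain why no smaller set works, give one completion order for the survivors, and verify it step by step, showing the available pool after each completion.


The answer: abort P3.
Key observation: the deadlocked P2 becomes finishable only because P3 released (0, 1, 0, 3); it completes at step 2 below.
No smaller set exists: with zero aborts the deadlock remains.
One survivor order: P4, P2, P5, P9. Walking it through (post-abort pool first):
  pool = (1, 1, 3, 5)
  P4 needs (0, 0, 3, 2) <= (1, 1, 3, 5) -> finishes; pool += (0, 0, 1, 1) = (1, 1, 4, 6)
  P2 needs (0, 1, 2, 0) <= (1, 1, 4, 6) -> finishes; pool += (1, 0, 0, 0) = (2, 1, 4, 6)
  P5 needs (1, 0, 3, 6) <= (2, 1, 4, 6) -> finishes; pool += (0, 2, 1, 1) = (2, 3, 5, 7)
  P9 needs (0, 0, 4, 2) <= (2, 3, 5, 7) -> finishes; pool += (0, 0, 1, 1) = (2, 3, 6, 8)


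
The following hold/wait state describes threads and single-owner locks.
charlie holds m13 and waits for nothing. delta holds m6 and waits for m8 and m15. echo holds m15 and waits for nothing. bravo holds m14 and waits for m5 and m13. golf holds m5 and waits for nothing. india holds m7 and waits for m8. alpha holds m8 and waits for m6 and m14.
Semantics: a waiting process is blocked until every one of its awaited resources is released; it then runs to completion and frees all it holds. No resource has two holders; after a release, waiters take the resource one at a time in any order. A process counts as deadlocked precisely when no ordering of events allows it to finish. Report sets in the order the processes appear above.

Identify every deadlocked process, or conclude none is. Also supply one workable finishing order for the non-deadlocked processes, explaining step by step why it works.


The deadlocked set is delta, india and alpha.
Key observation: nobody on the ring delta -> alpha -> delta can start until another member finishes, which never happens; india waits into the deadlock from upstream.
A valid finishing order for the others: echo, golf, charlie, bravo.
Verifying each step:
  run echo (it waits on nothing); releases m15
  run golf (it waits on nothing); releases m5
  run charlie (it waits on nothing); releases m13
  bravo: everything it awaited (m5 and m13) is free; runs, freeing m14


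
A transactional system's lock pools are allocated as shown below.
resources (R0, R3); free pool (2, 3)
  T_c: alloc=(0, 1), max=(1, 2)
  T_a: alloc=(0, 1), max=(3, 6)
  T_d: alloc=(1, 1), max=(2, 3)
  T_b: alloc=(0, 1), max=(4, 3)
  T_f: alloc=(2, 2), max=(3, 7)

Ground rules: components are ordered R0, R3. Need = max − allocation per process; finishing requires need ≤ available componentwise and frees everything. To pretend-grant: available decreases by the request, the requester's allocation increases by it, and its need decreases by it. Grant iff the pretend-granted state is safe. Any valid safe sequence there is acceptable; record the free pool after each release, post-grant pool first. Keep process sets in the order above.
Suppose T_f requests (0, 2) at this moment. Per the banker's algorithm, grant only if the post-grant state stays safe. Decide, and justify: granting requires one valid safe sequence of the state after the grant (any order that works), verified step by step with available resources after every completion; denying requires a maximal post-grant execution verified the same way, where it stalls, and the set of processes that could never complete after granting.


GRANT: granting preserves safety; a valid post-grant sequence is T_c, T_d, T_f, T_b, T_a.
Key observation: the transfer keeps a workable pool ((2, 1)); T_c starts the safe sequence.
Verifying the post-grant state step by step:
  pool = (2, 1)
  T_c needs (1, 1) <= (2, 1) -> finishes; pool += (0, 1) = (2, 2)
  T_d needs (1, 2) <= (2, 2) -> finishes; pool += (1, 1) = (3, 3)
  T_f needs (1, 3) <= (3, 3) -> finishes; pool += (2, 4) = (5, 7)
  T_b needs (4, 2) <= (5, 7) -> finishes; pool += (0, 1) = (5, 8)
  T_a needs (3, 5) <= (5, 8) -> finishes; pool += (0, 1) = (5, 9)


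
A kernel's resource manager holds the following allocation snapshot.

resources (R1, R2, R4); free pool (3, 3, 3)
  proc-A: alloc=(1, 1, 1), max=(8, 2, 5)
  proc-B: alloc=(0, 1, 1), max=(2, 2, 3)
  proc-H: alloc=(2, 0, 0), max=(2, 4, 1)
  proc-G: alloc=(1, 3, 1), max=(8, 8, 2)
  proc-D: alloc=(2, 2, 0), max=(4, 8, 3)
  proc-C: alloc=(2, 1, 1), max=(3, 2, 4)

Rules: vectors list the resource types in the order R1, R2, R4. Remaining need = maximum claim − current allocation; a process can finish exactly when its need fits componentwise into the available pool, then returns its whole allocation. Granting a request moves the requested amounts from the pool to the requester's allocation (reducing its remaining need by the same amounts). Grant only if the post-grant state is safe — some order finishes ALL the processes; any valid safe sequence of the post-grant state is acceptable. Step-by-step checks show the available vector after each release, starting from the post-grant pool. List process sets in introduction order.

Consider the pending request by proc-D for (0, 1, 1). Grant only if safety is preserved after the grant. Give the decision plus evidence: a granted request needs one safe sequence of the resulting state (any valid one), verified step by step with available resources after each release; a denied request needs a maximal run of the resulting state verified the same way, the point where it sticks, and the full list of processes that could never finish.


GRANT. The post-grant state is safe; one safe sequence: proc-B, proc-C, proc-H, proc-A, proc-G, proc-D.
Key observation: the transfer keeps a workable pool ((3, 2, 2)); proc-B starts the safe sequence.
Check on the post-grant state, step by step:
  pool = (3, 2, 2)
  proc-B: need (2, 1, 2) fits (3, 2, 2); releases (0, 1, 1), pool now (3, 3, 3)
  proc-C: need (1, 1, 3) fits (3, 3, 3); releases (2, 1, 1), pool now (5, 4, 4)
  proc-H: need (0, 4, 1) fits (5, 4, 4); releases (2, 0, 0), pool now (7, 4, 4)
  proc-A: need (7, 1, 4) fits (7, 4, 4); releases (1, 1, 1), pool now (8, 5, 5)
  proc-G: need (7, 5, 1) fits (8, 5, 5); releases (1, 3, 1), pool now (9, 8, 6)
  proc-D: need (2, 5, 2) fits (9, 8, 6); releases (2, 3, 1), pool now (11, 11, 7)


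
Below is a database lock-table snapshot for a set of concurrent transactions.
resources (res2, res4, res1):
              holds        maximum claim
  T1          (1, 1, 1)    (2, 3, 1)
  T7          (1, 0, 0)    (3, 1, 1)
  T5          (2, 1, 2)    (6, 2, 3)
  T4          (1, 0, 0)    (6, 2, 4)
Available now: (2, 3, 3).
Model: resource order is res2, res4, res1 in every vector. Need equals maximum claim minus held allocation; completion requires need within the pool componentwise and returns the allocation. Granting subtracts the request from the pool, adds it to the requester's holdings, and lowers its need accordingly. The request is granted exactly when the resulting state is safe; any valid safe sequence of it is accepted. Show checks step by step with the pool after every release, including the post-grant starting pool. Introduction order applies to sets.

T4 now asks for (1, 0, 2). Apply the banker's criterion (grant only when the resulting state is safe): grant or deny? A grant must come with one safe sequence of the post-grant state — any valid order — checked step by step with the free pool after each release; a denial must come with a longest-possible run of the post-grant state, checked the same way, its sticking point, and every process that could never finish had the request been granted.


DENY. Granting would leave the state unsafe.
Key observation: once T1, T7 finish, the pool peaks at (3, 4, 2) — and every remaining process still needs more res2 than that.
On the post-grant state, T1, T7 is a maximal run — nothing extends it. Check, step by step:
  pool = (1, 3, 1)
  T1: need (1, 2, 0) fits (1, 3, 1); releases (1, 1, 1), pool now (2, 4, 2)
  T7: need (2, 1, 1) fits (2, 4, 2); releases (1, 0, 0), pool now (3, 4, 2)
  T5 still needs (4, 1, 1) but only (3, 4, 2) is free — short on res2
  T4 still needs (4, 2, 2) but only (3, 4, 2) is free — short on res2
Post-grant, the permanently blocked set is T5 and T4.


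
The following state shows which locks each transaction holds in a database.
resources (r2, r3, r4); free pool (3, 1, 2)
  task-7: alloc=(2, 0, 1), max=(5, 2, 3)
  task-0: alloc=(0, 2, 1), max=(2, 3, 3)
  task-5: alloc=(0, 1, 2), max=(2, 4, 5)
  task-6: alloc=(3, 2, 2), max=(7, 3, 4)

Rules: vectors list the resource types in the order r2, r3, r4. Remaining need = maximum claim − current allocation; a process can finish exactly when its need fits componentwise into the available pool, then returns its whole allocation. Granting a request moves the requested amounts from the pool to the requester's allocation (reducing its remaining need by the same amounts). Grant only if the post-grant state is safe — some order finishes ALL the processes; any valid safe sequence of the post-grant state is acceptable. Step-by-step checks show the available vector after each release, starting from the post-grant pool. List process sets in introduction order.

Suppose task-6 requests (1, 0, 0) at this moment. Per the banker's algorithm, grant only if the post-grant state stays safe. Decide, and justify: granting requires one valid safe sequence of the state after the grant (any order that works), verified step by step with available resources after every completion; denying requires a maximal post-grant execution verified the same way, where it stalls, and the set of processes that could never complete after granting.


DENY — the pretend-granted state is unsafe.
Key observation: task-0, task-5 can finish, but then (2, 4, 5) is all there is, and the blocked group's r2 demands exceed it.
After a pretend grant, a maximal execution: task-0, task-5 — then nothing else fits. Check, step by step:
  pool = (2, 1, 2)
  task-0: need (2, 1, 2) fits (2, 1, 2); releases (0, 2, 1), pool now (2, 3, 3)
  task-5: need (2, 3, 3) fits (2, 3, 3); releases (0, 1, 2), pool now (2, 4, 5)
  blocked: task-7 wants (3, 2, 2), pool (2, 4, 5) — not enough r2
  blocked: task-6 wants (3, 1, 2), pool (2, 4, 5) — not enough r2
Processes that could never finish after the grant: task-7 and task-6.


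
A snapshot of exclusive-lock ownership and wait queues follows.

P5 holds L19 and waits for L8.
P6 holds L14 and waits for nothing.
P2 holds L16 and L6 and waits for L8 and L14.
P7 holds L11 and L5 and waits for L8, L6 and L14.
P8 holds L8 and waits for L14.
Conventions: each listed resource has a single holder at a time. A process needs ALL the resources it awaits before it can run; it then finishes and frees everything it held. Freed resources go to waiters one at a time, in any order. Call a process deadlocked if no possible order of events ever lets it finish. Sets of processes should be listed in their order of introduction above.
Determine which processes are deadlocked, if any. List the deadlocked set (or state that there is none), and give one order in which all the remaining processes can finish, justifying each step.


No process is deadlocked.
Key observation: every chain of waits terminates; starting from the processes that wait on nothing, all the rest unlock in turn.
The rest can finish in the order P6, P8, P2, P7, P5.
Check, step by step:
  P6: no waits; runs immediately, freeing L14
  run P8 (all its waits — L14 — are resolved); releases L8
  run P2 (all its waits — L8 and L14 — are resolved); releases L16 and L6
  run P7 (all its waits — L8, L6 and L14 — are resolved); releases L11 and L5
  run P5 (all its waits — L8 — are resolved); releases L19


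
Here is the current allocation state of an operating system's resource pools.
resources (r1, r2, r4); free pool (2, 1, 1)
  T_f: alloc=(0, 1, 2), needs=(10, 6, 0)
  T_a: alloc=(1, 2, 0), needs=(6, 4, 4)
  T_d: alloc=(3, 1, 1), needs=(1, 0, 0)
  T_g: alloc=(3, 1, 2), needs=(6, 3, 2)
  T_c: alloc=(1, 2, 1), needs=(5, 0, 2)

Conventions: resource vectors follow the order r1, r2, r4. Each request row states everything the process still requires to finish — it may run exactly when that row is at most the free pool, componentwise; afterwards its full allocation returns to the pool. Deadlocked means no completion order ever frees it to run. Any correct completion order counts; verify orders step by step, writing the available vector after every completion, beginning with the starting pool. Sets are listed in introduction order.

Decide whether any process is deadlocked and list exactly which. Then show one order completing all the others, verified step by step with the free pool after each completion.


The deadlocked set is empty.
Key observation: there is always a runnable process — T_d first — so the state unwinds completely.
The rest can finish in the order T_d, T_c, T_g, T_a, T_f. Step-by-step check:
  pool = (2, 1, 1)
  T_d: need (1, 0, 0) fits (2, 1, 1); releases (3, 1, 1), pool now (5, 2, 2)
  T_c: need (5, 0, 2) fits (5, 2, 2); releases (1, 2, 1), pool now (6, 4, 3)
  T_g: need (6, 3, 2) fits (6, 4, 3); releases (3, 1, 2), pool now (9, 5, 5)
  T_a: need (6, 4, 4) fits (9, 5, 5); releases (1, 2, 0), pool now (10, 7, 5)
  T_f: need (10, 6, 0) fits (10, 7, 5); releases (0, 1, 2), pool now (10, 8, 7)


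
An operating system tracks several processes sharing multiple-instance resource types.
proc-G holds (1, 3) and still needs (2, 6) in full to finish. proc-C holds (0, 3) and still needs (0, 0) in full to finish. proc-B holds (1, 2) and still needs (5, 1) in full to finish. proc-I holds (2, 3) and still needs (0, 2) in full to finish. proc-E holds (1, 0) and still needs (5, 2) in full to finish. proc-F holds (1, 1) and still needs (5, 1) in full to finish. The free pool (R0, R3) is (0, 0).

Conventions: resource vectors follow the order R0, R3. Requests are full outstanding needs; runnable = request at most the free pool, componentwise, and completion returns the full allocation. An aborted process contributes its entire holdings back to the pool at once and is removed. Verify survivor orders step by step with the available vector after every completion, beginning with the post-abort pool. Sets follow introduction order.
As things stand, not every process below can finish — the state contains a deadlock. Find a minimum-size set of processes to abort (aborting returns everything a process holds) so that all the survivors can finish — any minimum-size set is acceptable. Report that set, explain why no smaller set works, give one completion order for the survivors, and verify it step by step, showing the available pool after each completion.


Minimum abort set: proc-B and proc-F.
Key observation: proc-E could never have finished before the abort; with (2, 3) returned by proc-B and proc-F, it fits at step 3.
Why nothing smaller works — every single abort fails: proc-G alone leaves proc-B blocked (short on R0); proc-C alone leaves proc-B blocked (short on R0); proc-B alone leaves proc-E blocked (short on R0); proc-I alone leaves proc-B blocked (short on R0); proc-E alone leaves proc-B blocked (short on R0); proc-F alone leaves proc-B blocked (short on R0).
One survivor order: proc-I, proc-G, proc-E, proc-C. Walking it through (post-abort pool first):
  pool = (2, 3)
  proc-I: need (0, 2) fits (2, 3); releases (2, 3), pool now (4, 6)
  proc-G: need (2, 6) fits (4, 6); releases (1, 3), pool now (5, 9)
  proc-E: need (5, 2) fits (5, 9); releases (1, 0), pool now (6, 9)
  proc-C: need (0, 0) fits (6, 9); releases (0, 3), pool now (6, 12)


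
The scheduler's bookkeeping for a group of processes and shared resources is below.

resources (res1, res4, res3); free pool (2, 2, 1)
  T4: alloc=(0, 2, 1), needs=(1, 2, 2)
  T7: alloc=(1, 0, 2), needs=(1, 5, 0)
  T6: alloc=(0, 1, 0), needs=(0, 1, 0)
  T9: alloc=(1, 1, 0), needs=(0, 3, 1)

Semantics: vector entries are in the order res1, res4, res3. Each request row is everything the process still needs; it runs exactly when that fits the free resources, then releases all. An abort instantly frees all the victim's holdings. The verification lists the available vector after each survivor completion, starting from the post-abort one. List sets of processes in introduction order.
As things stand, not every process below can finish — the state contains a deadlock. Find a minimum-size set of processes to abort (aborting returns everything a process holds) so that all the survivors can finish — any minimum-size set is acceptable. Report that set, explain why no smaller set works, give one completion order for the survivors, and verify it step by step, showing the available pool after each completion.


Minimum abort set: T4.
Key observation: T7 could never have finished before the abort; with (0, 2, 1) returned by T4, it fits at step 2.
Minimality: the empty abort set fails — the state is deadlocked as it stands.
One survivor order: T9, T7, T6. Step-by-step check (post-abort pool first):
  pool = (2, 4, 2)
  run T9 (needs (0, 3, 1), free (2, 4, 2)); after release of (1, 1, 0) the pool is (3, 5, 2)
  run T7 (needs (1, 5, 0), free (3, 5, 2)); after release of (1, 0, 2) the pool is (4, 5, 4)
  run T6 (needs (0, 1, 0), free (4, 5, 4)); after release of (0, 1, 0) the pool is (4, 6, 4)


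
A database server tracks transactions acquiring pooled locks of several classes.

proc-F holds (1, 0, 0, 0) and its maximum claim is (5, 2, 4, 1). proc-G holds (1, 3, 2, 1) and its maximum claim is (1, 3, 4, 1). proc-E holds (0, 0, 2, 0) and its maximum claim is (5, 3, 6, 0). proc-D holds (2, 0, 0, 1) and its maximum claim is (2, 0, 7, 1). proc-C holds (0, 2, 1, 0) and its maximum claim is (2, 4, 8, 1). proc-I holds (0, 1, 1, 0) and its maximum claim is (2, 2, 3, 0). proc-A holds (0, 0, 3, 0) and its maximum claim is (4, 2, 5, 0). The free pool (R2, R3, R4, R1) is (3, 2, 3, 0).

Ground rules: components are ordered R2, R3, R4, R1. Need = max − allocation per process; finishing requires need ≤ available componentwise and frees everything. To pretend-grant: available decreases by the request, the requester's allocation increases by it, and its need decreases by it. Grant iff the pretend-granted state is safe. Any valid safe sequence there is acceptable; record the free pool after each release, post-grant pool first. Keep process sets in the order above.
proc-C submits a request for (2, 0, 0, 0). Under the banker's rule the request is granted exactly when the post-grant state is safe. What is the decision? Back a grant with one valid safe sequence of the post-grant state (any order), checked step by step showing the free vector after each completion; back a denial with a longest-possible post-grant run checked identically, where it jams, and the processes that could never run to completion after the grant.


DENY — the pretend-granted state is unsafe.
Key observation: after proc-G, proc-I the pool peaks at (2, 6, 6, 1), and each blocked process is short somewhere: proc-F on R2; proc-E on R2; proc-D on R4; proc-C on R4; proc-A on R2.
After a pretend grant, a maximal execution: proc-G, proc-I — then nothing else fits. Step-by-step check:
  pool = (1, 2, 3, 0)
  run proc-G (needs (0, 0, 2, 0), free (1, 2, 3, 0)); after release of (1, 3, 2, 1) the pool is (2, 5, 5, 1)
  run proc-I (needs (2, 1, 2, 0), free (2, 5, 5, 1)); after release of (0, 1, 1, 0) the pool is (2, 6, 6, 1)
  proc-F still needs (4, 2, 4, 1) but only (2, 6, 6, 1) is free — short on R2
  proc-E still needs (5, 3, 4, 0) but only (2, 6, 6, 1) is free — short on R2
  proc-D still needs (0, 0, 7, 0) but only (2, 6, 6, 1) is free — short on R4
  proc-C still needs (0, 2, 7, 1) but only (2, 6, 6, 1) is free — short on R4
  proc-A still needs (4, 2, 2, 0) but only (2, 6, 6, 1) is free — short on R2
Processes that could never finish after the grant: proc-F, proc-E, proc-D, proc-C and proc-A.


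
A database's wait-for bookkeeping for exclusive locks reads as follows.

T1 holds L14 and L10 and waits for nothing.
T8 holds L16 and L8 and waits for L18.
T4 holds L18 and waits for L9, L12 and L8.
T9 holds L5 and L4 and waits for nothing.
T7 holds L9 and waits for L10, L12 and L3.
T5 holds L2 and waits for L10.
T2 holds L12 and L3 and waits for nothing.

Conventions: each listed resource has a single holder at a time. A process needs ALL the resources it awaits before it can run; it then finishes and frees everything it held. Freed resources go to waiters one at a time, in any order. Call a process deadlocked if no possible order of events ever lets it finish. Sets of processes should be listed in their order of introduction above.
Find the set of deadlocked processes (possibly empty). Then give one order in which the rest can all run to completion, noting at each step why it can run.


Deadlocked: T8 and T4.
Key observation: the loop T8 -> T4 -> T8 blocks itself forever; no other process is dragged down with it.
One completion order for the rest: T9, T1, T5, T2, T7.
Check, step by step:
  T9: no waits; runs immediately, freeing L5 and L4
  T1: no waits; runs immediately, freeing L14 and L10
  run T5 (all its waits — L10 — are resolved); releases L2
  T2: no waits; runs immediately, freeing L12 and L3
  run T7 (all its waits — L10, L12 and L3 — are resolved); releases L9


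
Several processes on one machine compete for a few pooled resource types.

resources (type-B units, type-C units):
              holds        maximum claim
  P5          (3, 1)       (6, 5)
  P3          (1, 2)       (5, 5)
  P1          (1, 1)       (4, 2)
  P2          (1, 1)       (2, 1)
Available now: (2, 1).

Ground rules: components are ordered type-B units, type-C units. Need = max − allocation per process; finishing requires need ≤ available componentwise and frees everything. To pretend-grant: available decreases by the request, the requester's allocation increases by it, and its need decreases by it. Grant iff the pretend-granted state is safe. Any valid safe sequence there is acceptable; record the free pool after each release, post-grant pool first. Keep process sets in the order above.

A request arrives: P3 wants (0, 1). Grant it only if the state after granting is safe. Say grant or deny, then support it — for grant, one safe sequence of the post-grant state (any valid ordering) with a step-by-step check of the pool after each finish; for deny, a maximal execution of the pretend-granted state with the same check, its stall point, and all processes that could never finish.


GRANT — the state after the grant stays safe, e.g. via P2, P1, P3, P5.
Key observation: the transfer keeps a workable pool ((2, 0)); P2 starts the safe sequence.
Check on the post-grant state, step by step:
  pool = (2, 0)
  P2 needs (1, 0) <= (2, 0) -> finishes; pool += (1, 1) = (3, 1)
  P1 needs (3, 1) <= (3, 1) -> finishes; pool += (1, 1) = (4, 2)
  P3 needs (4, 2) <= (4, 2) -> finishes; pool += (1, 3) = (5, 5)
  P5 needs (3, 4) <= (5, 5) -> finishes; pool += (3, 1) = (8, 6)


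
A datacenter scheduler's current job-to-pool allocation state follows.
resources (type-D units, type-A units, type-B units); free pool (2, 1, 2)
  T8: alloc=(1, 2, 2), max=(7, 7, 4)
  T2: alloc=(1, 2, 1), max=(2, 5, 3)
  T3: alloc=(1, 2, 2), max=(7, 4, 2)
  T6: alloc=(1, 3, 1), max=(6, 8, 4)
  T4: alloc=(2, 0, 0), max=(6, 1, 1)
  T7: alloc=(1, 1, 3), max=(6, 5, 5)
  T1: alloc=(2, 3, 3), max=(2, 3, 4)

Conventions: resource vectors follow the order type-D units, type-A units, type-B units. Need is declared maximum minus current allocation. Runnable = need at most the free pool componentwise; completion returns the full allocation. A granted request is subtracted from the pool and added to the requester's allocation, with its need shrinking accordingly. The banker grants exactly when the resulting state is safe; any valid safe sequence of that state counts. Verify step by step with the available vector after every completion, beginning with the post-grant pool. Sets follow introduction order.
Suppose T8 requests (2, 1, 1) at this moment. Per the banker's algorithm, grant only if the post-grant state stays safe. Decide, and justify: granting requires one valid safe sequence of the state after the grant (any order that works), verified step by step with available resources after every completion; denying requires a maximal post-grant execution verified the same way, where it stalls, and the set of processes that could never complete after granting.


DENY — the pretend-granted state is unsafe.
Key observation: T1, T2 can finish, but then (3, 5, 5) is all there is, and the blocked group's type-D units demands exceed it.
Pretend the grant happened; the run T1, T2 goes as far as possible. Check, step by step:
  pool = (0, 0, 1)
  T1 needs (0, 0, 1) <= (0, 0, 1) -> finishes; pool += (2, 3, 3) = (2, 3, 4)
  T2 needs (1, 3, 2) <= (2, 3, 4) -> finishes; pool += (1, 2, 1) = (3, 5, 5)
  T8 cannot run: need (4, 4, 1) vs free (3, 5, 5) (insufficient type-D units)
  T3 cannot run: need (6, 2, 0) vs free (3, 5, 5) (insufficient type-D units)
  T6 cannot run: need (5, 5, 3) vs free (3, 5, 5) (insufficient type-D units)
  T4 cannot run: need (4, 1, 1) vs free (3, 5, 5) (insufficient type-D units)
  T7 cannot run: need (5, 4, 2) vs free (3, 5, 5) (insufficient type-D units)
Had the request been granted, T8, T3, T6, T4 and T7 could never finish.
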